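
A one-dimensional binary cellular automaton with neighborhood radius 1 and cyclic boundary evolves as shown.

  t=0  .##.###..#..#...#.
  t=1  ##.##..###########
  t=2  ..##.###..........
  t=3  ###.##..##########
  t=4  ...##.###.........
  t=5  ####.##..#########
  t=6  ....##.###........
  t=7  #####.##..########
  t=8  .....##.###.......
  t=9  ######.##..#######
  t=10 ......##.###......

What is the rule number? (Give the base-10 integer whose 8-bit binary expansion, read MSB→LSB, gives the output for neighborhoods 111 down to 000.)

  [7] ### => .  t=0,i=5
  [6] ##. => .  t=0,i=2
  [5] #.# => #  t=0,i=3
  [4] #.. => #  t=0,i=7
  [3] .## => #  t=0,i=1
  [2] .#. => #  t=0,i=9
  [1] ..# => #  t=0,i=0
  [0] ... => #  t=0,i=14
  bits 00111111 = 63

63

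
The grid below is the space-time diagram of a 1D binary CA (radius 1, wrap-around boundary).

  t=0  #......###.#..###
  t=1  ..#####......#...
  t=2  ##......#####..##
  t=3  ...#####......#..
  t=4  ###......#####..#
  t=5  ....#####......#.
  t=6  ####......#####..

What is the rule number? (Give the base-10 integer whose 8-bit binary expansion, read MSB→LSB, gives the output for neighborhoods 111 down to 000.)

3

  nb ###: next=.  (t=0,i=8, bit7=0)
  nb ##.: next=.  (t=0,i=0, bit6=0)
  nb #.#: next=.  (t=0,i=10, bit5=0)
  nb #..: next=.  (t=0,i=1, bit4=0)
  nb .##: next=.  (t=0,i=7, bit3=0)
  nb .#.: next=.  (t=0,i=11, bit2=0)
  nb ..#: next=#  (t=0,i=6, bit1=1)
  nb ...: next=#  (t=0,i=2, bit0=1)
  bits 00000011 = 3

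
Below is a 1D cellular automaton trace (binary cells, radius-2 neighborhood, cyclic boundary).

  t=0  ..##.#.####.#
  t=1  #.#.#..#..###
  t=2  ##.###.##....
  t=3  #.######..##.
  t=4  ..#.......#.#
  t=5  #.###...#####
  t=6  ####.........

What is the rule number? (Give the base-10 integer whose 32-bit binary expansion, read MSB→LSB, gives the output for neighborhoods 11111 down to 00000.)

751912822

  [31] ##### => .  t=3,i=4
  [30] ####. => .  t=0,i=9
  [29] ###.# => #  t=0,i=10
  [28] ###.. => .  t=3,i=7
  [27] ##.## => #  t=2,i=2
  [26] ##.#. => #  t=0,i=4
  [25] ##..# => .  t=3,i=8
  [24] ##... => .  t=2,i=9
  [23] #.### => #  t=0,i=7
  [22] #.##. => #  t=2,i=7
  [21] #.#.# => .  t=0,i=5
  [20] #.#.. => #  t=0,i=12
  [19] #..## => .  t=0,i=1
  [18] #..#. => .  t=1,i=6
  [17] #...# => .  t=5,i=6
  [16] #.... => #  t=2,i=10
  [15] .#### => .  t=0,i=8
  [14] .###. => #  t=2,i=4
  [13] .##.# => .  t=0,i=3
  [12] .##.. => .  t=2,i=8
  [11] .#.## => .  t=0,i=6
  [10] .#.#. => #  t=1,i=3
  [9] .#..# => #  t=0,i=0
  [8] .#... => #  t=4,i=3
  [7] ..### => .  t=1,i=10
  [6] ..##. => #  t=0,i=2
  [5] ..#.# => #  t=4,i=10
  [4] ..#.. => #  t=1,i=7
  [3] ...## => .  t=2,i=12
  [2] ...#. => #  t=4,i=9
  [1] ....# => #  t=2,i=11
  [0] ..... => .  t=4,i=5
  bits 00101100110100010100011101110110 = 751912822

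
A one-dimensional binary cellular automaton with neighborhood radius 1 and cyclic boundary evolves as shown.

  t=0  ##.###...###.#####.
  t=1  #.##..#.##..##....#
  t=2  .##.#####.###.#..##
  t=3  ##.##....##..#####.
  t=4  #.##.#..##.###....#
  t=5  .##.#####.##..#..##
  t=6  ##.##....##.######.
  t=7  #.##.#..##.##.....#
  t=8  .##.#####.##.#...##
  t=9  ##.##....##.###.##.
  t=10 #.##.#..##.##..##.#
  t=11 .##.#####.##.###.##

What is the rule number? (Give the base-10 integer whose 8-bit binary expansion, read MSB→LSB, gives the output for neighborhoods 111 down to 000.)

62

  nb ###: next=.  (t=0,i=4, bit7=0)
  nb ##.: next=.  (t=0,i=1, bit6=0)
  nb #.#: next=#  (t=0,i=2, bit5=1)
  nb #..: next=#  (t=0,i=6, bit4=1)
  nb .##: next=#  (t=0,i=0, bit3=1)
  nb .#.: next=#  (t=1,i=6, bit2=1)
  nb ..#: next=#  (t=0,i=8, bit1=1)
  nb ...: next=.  (t=0,i=7, bit0=0)
  bits 00111110 = 62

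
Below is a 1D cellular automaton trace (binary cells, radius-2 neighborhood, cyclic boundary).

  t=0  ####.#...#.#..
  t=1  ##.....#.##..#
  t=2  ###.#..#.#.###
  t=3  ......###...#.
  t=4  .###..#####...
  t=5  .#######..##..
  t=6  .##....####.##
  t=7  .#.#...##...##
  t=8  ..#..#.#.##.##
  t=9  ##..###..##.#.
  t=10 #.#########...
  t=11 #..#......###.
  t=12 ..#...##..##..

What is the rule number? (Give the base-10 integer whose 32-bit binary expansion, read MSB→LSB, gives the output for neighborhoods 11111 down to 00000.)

  #####|.  b31=0 t=2,i=0
  ####.|.  b30=0 t=0,i=2
  ###.#|.  b29=0 t=0,i=3
  ###..|#  b28=1 t=1,i=1
  ##.##|.  b27=0 t=6,i=0
  ##.#.|.  b26=0 t=0,i=4
  ##..#|#  b25=1 t=1,i=11
  ##...|#  b24=1 t=1,i=2
  #.###|.  b23=0 t=2,i=11
  #.##.|#  b22=1 t=1,i=9
  #.#.#|.  b21=0 t=2,i=9
  #.#..|.  b20=0 t=0,i=5
  #..##|#  b19=1 t=0,i=13
  #..#.|#  b18=1 t=2,i=6
  #...#|#  b17=1 t=0,i=7
  #....|.  b16=0 t=1,i=3
  .####|#  b15=1 t=0,i=1
  .###.|#  b14=1 t=1,i=0
  .##.#|#  b13=1 t=6,i=13
  .##..|.  b12=0 t=1,i=10
  .#.##|.  b11=0 t=1,i=8
  .#.#.|#  b10=1 t=0,i=10
  .#..#|.  b9=0 t=0,i=12
  .#...|.  b8=0 t=0,i=6
  ..###|#  b7=1 t=0,i=0
  ..##.|#  b6=1 t=5,i=10
  ..#.#|#  b5=1 t=0,i=9
  ..#..|.  b4=0 t=3,i=12
  ...##|.  b3=0 t=3,i=5
  ...#.|.  b2=0 t=0,i=8
  ....#|.  b1=0 t=1,i=5
  .....|#  b0=1 t=1,i=4
  bits 00010011010011101110010011100001 = 323937505

323937505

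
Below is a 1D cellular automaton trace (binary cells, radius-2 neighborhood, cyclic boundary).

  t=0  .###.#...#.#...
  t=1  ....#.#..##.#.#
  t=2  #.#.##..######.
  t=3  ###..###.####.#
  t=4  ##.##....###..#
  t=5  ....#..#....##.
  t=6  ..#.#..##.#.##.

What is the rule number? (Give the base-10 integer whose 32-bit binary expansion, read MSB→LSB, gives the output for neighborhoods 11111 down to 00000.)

3332945266

  nb #####: next=#  (t=2,i=10, bit31=1)
  nb ####.: next=#  (t=2,i=12, bit30=1)
  nb ###.#: next=.  (t=0,i=3, bit29=0)
  nb ###..: next=.  (t=3,i=2, bit28=0)
  nb ##.##: next=.  (t=3,i=8, bit27=0)
  nb ##.#.: next=#  (t=0,i=4, bit26=1)
  nb ##..#: next=#  (t=2,i=6, bit25=1)
  nb ##...: next=.  (t=4,i=5, bit24=0)
  nb #.###: next=#  (t=3,i=9, bit23=1)
  nb #.##.: next=.  (t=2,i=4, bit22=0)
  nb #.#.#: next=#  (t=1,i=12, bit21=1)
  nb #.#..: next=.  (t=0,i=5, bit20=0)
  nb #..##: next=#  (t=1,i=8, bit19=1)
  nb #..#.: next=.  (t=5,i=6, bit18=0)
  nb #...#: next=.  (t=0,i=7, bit17=0)
  nb #....: next=.  (t=0,i=13, bit16=0)
  nb .####: next=#  (t=2,i=9, bit15=1)
  nb .###.: next=.  (t=0,i=2, bit14=0)
  nb .##.#: next=#  (t=1,i=10, bit13=1)
  nb .##..: next=#  (t=2,i=5, bit12=1)
  nb .#.##: next=.  (t=2,i=3, bit11=0)
  nb .#.#.: next=#  (t=0,i=10, bit10=1)
  nb .#..#: next=.  (t=1,i=7, bit9=0)
  nb .#...: next=#  (t=0,i=6, bit8=1)
  nb ..###: next=.  (t=0,i=1, bit7=0)
  nb ..##.: next=#  (t=1,i=9, bit6=1)
  nb ..#.#: next=#  (t=0,i=9, bit5=1)
  nb ..#..: next=#  (t=5,i=4, bit4=1)
  nb ...##: next=.  (t=0,i=0, bit3=0)
  nb ...#.: next=.  (t=0,i=8, bit2=0)
  nb ....#: next=#  (t=0,i=14, bit1=1)
  nb .....: next=.  (t=5,i=1, bit0=0)
  bits 11000110101010001011010101110010 = 3332945266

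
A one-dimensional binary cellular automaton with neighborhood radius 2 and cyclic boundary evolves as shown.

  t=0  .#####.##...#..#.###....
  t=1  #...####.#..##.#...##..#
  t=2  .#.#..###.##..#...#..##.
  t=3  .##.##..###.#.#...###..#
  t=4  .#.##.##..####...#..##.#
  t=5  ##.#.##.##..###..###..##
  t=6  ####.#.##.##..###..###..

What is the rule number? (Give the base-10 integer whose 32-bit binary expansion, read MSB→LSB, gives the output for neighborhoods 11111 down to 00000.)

2137523770

  ##### -> .   bit 31 = 0  t=0,i=3
  ####. -> #   bit 30 = 1  t=0,i=4
  ###.# -> #   bit 29 = 1  t=0,i=5
  ###.. -> #   bit 28 = 1  t=0,i=19
  ##.## -> #   bit 27 = 1  t=0,i=6
  ##.#. -> #   bit 26 = 1  t=1,i=8
  ##..# -> #   bit 25 = 1  t=1,i=21
  ##... -> #   bit 24 = 1  t=0,i=9
  #.### -> .   bit 23 = 0  t=0,i=17
  #.##. -> #   bit 22 = 1  t=0,i=7
  #.#.# -> #   bit 21 = 1  t=3,i=12
  #.#.. -> .   bit 20 = 0  t=1,i=9
  #..## -> #   bit 19 = 1  t=1,i=11
  #..#. -> .   bit 18 = 0  t=0,i=14
  #...# -> .   bit 17 = 0  t=0,i=10
  #.... -> .   bit 16 = 0  t=0,i=21
  .#### -> .   bit 15 = 0  t=0,i=2
  .###. -> .   bit 14 = 0  t=0,i=18
  .##.# -> .   bit 13 = 0  t=1,i=13
  .##.. -> .   bit 12 = 0  t=0,i=8
  .#.## -> .   bit 11 = 0  t=0,i=16
  .#.#. -> #   bit 10 = 1  t=2,i=2
  .#..# -> #   bit 9 = 1  t=0,i=13
  .#... -> .   bit 8 = 0  t=1,i=16
  ..### -> .   bit 7 = 0  t=0,i=1
  ..##. -> .   bit 6 = 0  t=1,i=12
  ..#.# -> #   bit 5 = 1  t=0,i=15
  ..#.. -> #   bit 4 = 1  t=0,i=12
  ...## -> #   bit 3 = 1  t=0,i=0
  ...#. -> .   bit 2 = 0  t=0,i=11
  ....# -> #   bit 1 = 1  t=0,i=23
  ..... -> .   bit 0 = 0  t=0,i=22
  bits 01111111011010000000011000111010 = 2137523770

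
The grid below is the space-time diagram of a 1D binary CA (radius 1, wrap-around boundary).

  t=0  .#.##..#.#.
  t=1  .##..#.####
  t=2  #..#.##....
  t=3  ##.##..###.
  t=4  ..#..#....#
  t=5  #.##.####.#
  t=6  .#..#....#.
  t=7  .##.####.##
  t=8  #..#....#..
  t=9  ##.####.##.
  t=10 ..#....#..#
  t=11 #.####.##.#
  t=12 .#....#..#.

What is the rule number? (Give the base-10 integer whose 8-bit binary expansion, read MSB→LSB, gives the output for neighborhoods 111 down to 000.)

53

  nb ###: next=.  (t=1,i=8, bit7=0)
  nb ##.: next=.  (t=0,i=4, bit6=0)
  nb #.#: next=#  (t=0,i=2, bit5=1)
  nb #..: next=#  (t=0,i=5, bit4=1)
  nb .##: next=.  (t=0,i=3, bit3=0)
  nb .#.: next=#  (t=0,i=1, bit2=1)
  nb ..#: next=.  (t=0,i=0, bit1=0)
  nb ...: next=#  (t=2,i=8, bit0=1)
  bits 00110101 = 53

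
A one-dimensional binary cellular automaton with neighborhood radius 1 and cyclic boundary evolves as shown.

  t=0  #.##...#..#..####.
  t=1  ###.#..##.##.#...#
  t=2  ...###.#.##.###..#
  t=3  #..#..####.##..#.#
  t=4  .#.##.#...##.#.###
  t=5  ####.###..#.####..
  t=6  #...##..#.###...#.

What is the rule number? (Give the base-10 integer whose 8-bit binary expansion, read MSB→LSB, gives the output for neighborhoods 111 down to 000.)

  nb ###: next=.  (t=0,i=14, bit7=0)
  nb ##.: next=.  (t=0,i=3, bit6=0)
  nb #.#: next=#  (t=0,i=1, bit5=1)
  nb #..: next=#  (t=0,i=4, bit4=1)
  nb .##: next=#  (t=0,i=2, bit3=1)
  nb .#.: next=#  (t=0,i=0, bit2=1)
  nb ..#: next=.  (t=0,i=6, bit1=0)
  nb ...: next=.  (t=0,i=5, bit0=0)
  bits 00111100 = 60

60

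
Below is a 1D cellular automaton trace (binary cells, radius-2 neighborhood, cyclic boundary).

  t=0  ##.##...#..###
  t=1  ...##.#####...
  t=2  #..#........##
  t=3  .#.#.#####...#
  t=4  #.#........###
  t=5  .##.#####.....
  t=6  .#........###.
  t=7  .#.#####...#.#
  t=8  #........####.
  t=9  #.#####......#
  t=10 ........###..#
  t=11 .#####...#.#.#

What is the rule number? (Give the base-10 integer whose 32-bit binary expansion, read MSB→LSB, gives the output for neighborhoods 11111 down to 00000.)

106649205

  nb #####: next=.  (t=0,i=13, bit31=0)
  nb ####.: next=.  (t=0,i=0, bit30=0)
  nb ###.#: next=.  (t=0,i=1, bit29=0)
  nb ###..: next=.  (t=1,i=10, bit28=0)
  nb ##.##: next=.  (t=0,i=2, bit27=0)
  nb ##.#.: next=#  (t=4,i=1, bit26=1)
  nb ##..#: next=#  (t=2,i=1, bit25=1)
  nb ##...: next=.  (t=0,i=5, bit24=0)
  nb #.###: next=.  (t=1,i=6, bit23=0)
  nb #.##.: next=#  (t=0,i=3, bit22=1)
  nb #.#.#: next=.  (t=3,i=1, bit21=0)
  nb #.#..: next=#  (t=4,i=2, bit20=1)
  nb #..##: next=#  (t=0,i=10, bit19=1)
  nb #..#.: next=.  (t=2,i=2, bit18=0)
  nb #...#: next=#  (t=0,i=6, bit17=1)
  nb #....: next=#  (t=1,i=12, bit16=1)
  nb .####: next=.  (t=0,i=12, bit15=0)
  nb .###.: next=#  (t=2,i=13, bit14=1)
  nb .##.#: next=.  (t=1,i=4, bit13=0)
  nb .##..: next=#  (t=0,i=4, bit12=1)
  nb .#.##: next=.  (t=3,i=4, bit11=0)
  nb .#.#.: next=#  (t=3,i=0, bit10=1)
  nb .#..#: next=#  (t=0,i=9, bit9=1)
  nb .#...: next=.  (t=2,i=4, bit8=0)
  nb ..###: next=.  (t=0,i=11, bit7=0)
  nb ..##.: next=#  (t=1,i=3, bit6=1)
  nb ..#.#: next=#  (t=3,i=13, bit5=1)
  nb ..#..: next=#  (t=0,i=8, bit4=1)
  nb ...##: next=.  (t=1,i=2, bit3=0)
  nb ...#.: next=#  (t=0,i=7, bit2=1)
  nb ....#: next=.  (t=1,i=1, bit1=0)
  nb .....: next=#  (t=1,i=0, bit0=1)
  bits 00000110010110110101011001110101 = 106649205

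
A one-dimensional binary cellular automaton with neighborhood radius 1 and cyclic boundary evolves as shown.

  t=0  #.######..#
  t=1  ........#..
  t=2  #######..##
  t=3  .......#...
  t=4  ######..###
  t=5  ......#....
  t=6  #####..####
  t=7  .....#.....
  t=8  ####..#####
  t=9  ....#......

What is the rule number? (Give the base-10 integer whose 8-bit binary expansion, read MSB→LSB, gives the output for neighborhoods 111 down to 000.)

17

  ### -> .   bit 7 = 0  t=0,i=3
  ##. -> .   bit 6 = 0  t=0,i=0
  #.# -> .   bit 5 = 0  t=0,i=1
  #.. -> #   bit 4 = 1  t=0,i=8
  .## -> .   bit 3 = 0  t=0,i=2
  .#. -> .   bit 2 = 0  t=1,i=8
  ..# -> .   bit 1 = 0  t=0,i=9
  ... -> #   bit 0 = 1  t=1,i=0
  bits 00010001 = 17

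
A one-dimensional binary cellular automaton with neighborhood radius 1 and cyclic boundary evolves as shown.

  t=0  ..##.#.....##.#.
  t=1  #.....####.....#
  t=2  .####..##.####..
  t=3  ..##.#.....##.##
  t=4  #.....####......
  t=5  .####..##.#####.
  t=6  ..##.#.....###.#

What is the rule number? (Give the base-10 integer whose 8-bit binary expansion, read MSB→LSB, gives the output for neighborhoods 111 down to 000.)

  ### -> #   bit 7 = 1  t=1,i=7
  ##. -> .   bit 6 = 0  t=0,i=3
  #.# -> .   bit 5 = 0  t=0,i=4
  #.. -> #   bit 4 = 1  t=0,i=6
  .## -> .   bit 3 = 0  t=0,i=2
  .#. -> .   bit 2 = 0  t=0,i=5
  ..# -> .   bit 1 = 0  t=0,i=1
  ... -> #   bit 0 = 1  t=0,i=0
  bits 10010001 = 145

145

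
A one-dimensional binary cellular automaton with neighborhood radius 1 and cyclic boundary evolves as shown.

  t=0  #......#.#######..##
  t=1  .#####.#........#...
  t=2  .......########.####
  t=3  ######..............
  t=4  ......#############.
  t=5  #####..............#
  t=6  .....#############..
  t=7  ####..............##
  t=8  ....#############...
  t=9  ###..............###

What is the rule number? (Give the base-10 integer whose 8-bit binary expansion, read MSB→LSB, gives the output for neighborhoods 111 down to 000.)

  nb ###: next=.  (t=0,i=10, bit7=0)
  nb ##.: next=.  (t=0,i=0, bit6=0)
  nb #.#: next=.  (t=0,i=8, bit5=0)
  nb #..: next=#  (t=0,i=1, bit4=1)
  nb .##: next=.  (t=0,i=9, bit3=0)
  nb .#.: next=#  (t=0,i=7, bit2=1)
  nb ..#: next=.  (t=0,i=6, bit1=0)
  nb ...: next=#  (t=0,i=2, bit0=1)
  bits 00010101 = 21

21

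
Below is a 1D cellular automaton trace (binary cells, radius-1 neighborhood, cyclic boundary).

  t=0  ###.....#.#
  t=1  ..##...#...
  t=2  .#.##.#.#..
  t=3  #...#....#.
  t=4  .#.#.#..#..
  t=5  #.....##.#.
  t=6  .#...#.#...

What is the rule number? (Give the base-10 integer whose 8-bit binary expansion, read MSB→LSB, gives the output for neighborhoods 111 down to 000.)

82

  ### -> .   bit 7 = 0  t=0,i=0
  ##. -> #   bit 6 = 1  t=0,i=2
  #.# -> .   bit 5 = 0  t=0,i=9
  #.. -> #   bit 4 = 1  t=0,i=3
  .## -> .   bit 3 = 0  t=0,i=10
  .#. -> .   bit 2 = 0  t=0,i=8
  ..# -> #   bit 1 = 1  t=0,i=7
  ... -> .   bit 0 = 0  t=0,i=4
  bits 01010010 = 82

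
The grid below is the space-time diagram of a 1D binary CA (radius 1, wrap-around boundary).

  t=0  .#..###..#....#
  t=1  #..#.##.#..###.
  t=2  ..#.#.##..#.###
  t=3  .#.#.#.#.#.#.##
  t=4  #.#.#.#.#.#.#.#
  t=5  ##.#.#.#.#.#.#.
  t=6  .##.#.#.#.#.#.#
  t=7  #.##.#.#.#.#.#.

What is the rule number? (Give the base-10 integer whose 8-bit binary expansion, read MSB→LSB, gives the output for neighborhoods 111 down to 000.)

227

  ### -> #   bit 7 = 1  t=0,i=5
  ##. -> #   bit 6 = 1  t=0,i=6
  #.# -> #   bit 5 = 1  t=0,i=0
  #.. -> .   bit 4 = 0  t=0,i=2
  .## -> .   bit 3 = 0  t=0,i=4
  .#. -> .   bit 2 = 0  t=0,i=1
  ..# -> #   bit 1 = 1  t=0,i=3
  ... -> #   bit 0 = 1  t=0,i=11
  bits 11100011 = 227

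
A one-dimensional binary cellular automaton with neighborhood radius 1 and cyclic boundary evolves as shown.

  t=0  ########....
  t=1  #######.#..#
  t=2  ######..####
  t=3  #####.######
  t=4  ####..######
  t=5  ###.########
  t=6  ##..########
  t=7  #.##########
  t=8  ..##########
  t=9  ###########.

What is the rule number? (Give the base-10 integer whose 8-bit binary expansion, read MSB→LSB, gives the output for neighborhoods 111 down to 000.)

  ###|#  b7=1 t=0,i=1
  ##.|.  b6=0 t=0,i=7
  #.#|.  b5=0 t=1,i=7
  #..|#  b4=1 t=0,i=8
  .##|#  b3=1 t=0,i=0
  .#.|#  b2=1 t=1,i=8
  ..#|#  b1=1 t=0,i=11
  ...|.  b0=0 t=0,i=9
  bits 10011110 = 158

158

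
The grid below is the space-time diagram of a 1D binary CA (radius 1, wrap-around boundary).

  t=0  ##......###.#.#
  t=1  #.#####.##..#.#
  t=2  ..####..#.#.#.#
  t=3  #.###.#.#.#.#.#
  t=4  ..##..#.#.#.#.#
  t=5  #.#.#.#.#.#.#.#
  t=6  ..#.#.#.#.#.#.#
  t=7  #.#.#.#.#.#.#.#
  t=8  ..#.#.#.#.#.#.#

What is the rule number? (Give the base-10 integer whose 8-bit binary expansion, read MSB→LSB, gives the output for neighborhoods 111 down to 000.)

157

  [7] ### => #  t=0,i=0
  [6] ##. => .  t=0,i=1
  [5] #.# => .  t=0,i=11
  [4] #.. => #  t=0,i=2
  [3] .## => #  t=0,i=8
  [2] .#. => #  t=0,i=12
  [1] ..# => .  t=0,i=7
  [0] ... => #  t=0,i=3
  bits 10011101 = 157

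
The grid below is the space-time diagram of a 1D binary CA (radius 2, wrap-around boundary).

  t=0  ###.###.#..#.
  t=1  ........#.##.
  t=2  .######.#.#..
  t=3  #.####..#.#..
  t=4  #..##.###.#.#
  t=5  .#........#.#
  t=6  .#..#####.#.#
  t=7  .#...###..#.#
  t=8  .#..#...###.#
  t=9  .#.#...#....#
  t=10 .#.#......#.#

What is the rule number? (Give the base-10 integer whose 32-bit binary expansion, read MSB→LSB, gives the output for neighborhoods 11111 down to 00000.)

3262414891

  [31] ##### => #  t=2,i=3
  [30] ####. => #  t=2,i=5
  [29] ###.# => .  t=0,i=2
  [28] ###.. => .  t=3,i=5
  [27] ##.## => .  t=0,i=3
  [26] ##.#. => .  t=0,i=7
  [25] ##..# => #  t=3,i=6
  [24] ##... => .  t=1,i=12
  [23] #.### => .  t=0,i=0
  [22] #.##. => #  t=1,i=10
  [21] #.#.# => #  t=2,i=8
  [20] #.#.. => #  t=0,i=8
  [19] #..## => .  t=4,i=2
  [18] #..#. => #  t=0,i=10
  [17] #...# => .  t=2,i=12
  [16] #.... => .  t=1,i=0
  [15] .#### => #  t=2,i=2
  [14] .###. => .  t=0,i=1
  [13] .##.# => .  t=4,i=4
  [12] .##.. => .  t=1,i=11
  [11] .#.## => .  t=0,i=12
  [10] .#.#. => .  t=2,i=9
  [9] .#..# => .  t=0,i=9
  [8] .#... => .  t=2,i=11
  [7] ..### => .  t=2,i=1
  [6] ..##. => .  t=4,i=3
  [5] ..#.# => #  t=0,i=11
  [4] ..#.. => .  t=8,i=4
  [3] ...## => #  t=2,i=0
  [2] ...#. => .  t=1,i=7
  [1] ....# => #  t=1,i=6
  [0] ..... => #  t=1,i=1
  bits 11000010011101001000000000101011 = 3262414891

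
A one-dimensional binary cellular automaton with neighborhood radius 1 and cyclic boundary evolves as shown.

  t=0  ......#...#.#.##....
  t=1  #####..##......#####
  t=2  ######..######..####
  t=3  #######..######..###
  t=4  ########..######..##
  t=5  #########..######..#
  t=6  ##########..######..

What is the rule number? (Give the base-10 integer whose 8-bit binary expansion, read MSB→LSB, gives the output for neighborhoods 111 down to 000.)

209

  [7] ### => #  t=1,i=0
  [6] ##. => #  t=0,i=15
  [5] #.# => .  t=0,i=11
  [4] #.. => #  t=0,i=7
  [3] .## => .  t=0,i=14
  [2] .#. => .  t=0,i=6
  [1] ..# => .  t=0,i=5
  [0] ... => #  t=0,i=0
  bits 11010001 = 209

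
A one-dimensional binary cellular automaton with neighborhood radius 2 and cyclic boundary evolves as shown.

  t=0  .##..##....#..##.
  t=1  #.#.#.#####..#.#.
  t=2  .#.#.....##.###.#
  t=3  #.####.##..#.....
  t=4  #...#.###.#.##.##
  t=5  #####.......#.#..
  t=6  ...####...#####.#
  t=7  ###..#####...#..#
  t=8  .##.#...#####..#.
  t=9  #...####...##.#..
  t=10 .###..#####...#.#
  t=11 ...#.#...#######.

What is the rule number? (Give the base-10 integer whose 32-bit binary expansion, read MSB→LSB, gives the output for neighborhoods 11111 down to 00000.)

1499403566

  #####|.  b31=0 t=1,i=8
  ####.|#  b30=1 t=1,i=9
  ###.#|.  b29=0 t=2,i=14
  ###..|#  b28=1 t=1,i=10
  ##.##|#  b27=1 t=2,i=11
  ##.#.|.  b26=0 t=2,i=15
  ##..#|.  b25=0 t=0,i=3
  ##...|#  b24=1 t=0,i=7
  #.###|.  b23=0 t=1,i=6
  #.##.|#  b22=1 t=3,i=7
  #.#.#|.  b21=0 t=1,i=0
  #.#..|#  b20=1 t=2,i=3
  #..##|#  b19=1 t=0,i=0
  #..#.|#  b18=1 t=1,i=12
  #...#|#  b17=1 t=4,i=2
  #....|#  b16=1 t=0,i=8
  .####|.  b15=0 t=1,i=7
  .###.|.  b14=0 t=2,i=13
  .##.#|.  b13=0 t=2,i=10
  .##..|#  b12=1 t=0,i=2
  .#.##|.  b11=0 t=1,i=5
  .#.#.|#  b10=1 t=1,i=1
  .#..#|.  b9=0 t=0,i=12
  .#...|#  b8=1 t=2,i=4
  ..###|.  b7=0 t=5,i=0
  ..##.|.  b6=0 t=0,i=1
  ..#.#|#  b5=1 t=1,i=13
  ..#..|.  b4=0 t=0,i=11
  ...##|#  b3=1 t=2,i=8
  ...#.|#  b2=1 t=0,i=10
  ....#|#  b1=1 t=0,i=9
  .....|.  b0=0 t=2,i=6
  bits 01011001010111110001010100101110 = 1499403566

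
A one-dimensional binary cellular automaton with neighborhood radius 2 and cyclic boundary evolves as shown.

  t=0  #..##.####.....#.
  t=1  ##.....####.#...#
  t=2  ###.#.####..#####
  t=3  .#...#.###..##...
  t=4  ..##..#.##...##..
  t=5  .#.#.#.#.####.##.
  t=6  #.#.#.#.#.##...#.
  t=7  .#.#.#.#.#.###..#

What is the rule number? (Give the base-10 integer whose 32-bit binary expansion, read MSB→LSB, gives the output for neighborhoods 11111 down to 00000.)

1360453513

  #####|.  b31=0 t=2,i=0
  ####.|#  b30=1 t=0,i=8
  ###.#|.  b29=0 t=1,i=10
  ###..|#  b28=1 t=0,i=9
  ##.##|.  b27=0 t=0,i=5
  ##.#.|.  b26=0 t=1,i=11
  ##..#|.  b25=0 t=2,i=10
  ##...|#  b24=1 t=0,i=10
  #.###|.  b23=0 t=0,i=6
  #.##.|.  b22=0 t=4,i=8
  #.#.#|.  b21=0 t=2,i=4
  #.#..|#  b20=1 t=0,i=0
  #..##|.  b19=0 t=0,i=2
  #..#.|#  b18=1 t=4,i=5
  #...#|#  b17=1 t=1,i=14
  #....|.  b16=0 t=0,i=11
  .####|#  b15=1 t=0,i=7
  .###.|#  b14=1 t=1,i=0
  .##.#|.  b13=0 t=0,i=4
  .##..|#  b12=1 t=3,i=13
  .#.##|#  b11=1 t=2,i=5
  .#.#.|#  b10=1 t=0,i=16
  .#..#|#  b9=1 t=0,i=1
  .#...|#  b8=1 t=1,i=13
  ..###|#  b7=1 t=1,i=7
  ..##.|.  b6=0 t=0,i=3
  ..#.#|.  b5=0 t=0,i=15
  ..#..|.  b4=0 t=3,i=1
  ...##|#  b3=1 t=1,i=6
  ...#.|.  b2=0 t=0,i=14
  ....#|.  b1=0 t=0,i=13
  .....|#  b0=1 t=0,i=12
  bits 01010001000101101101111110001001 = 1360453513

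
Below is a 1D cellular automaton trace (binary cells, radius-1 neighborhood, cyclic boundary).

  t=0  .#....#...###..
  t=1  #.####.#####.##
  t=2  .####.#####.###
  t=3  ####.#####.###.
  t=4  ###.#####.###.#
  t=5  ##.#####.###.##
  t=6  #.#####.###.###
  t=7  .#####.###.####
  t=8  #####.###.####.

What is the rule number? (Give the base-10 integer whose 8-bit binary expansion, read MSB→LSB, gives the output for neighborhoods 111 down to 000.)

187

  ###|#  b7=1 t=0,i=11
  ##.|.  b6=0 t=0,i=12
  #.#|#  b5=1 t=1,i=1
  #..|#  b4=1 t=0,i=2
  .##|#  b3=1 t=0,i=10
  .#.|.  b2=0 t=0,i=1
  ..#|#  b1=1 t=0,i=0
  ...|#  b0=1 t=0,i=3
  bits 10111011 = 187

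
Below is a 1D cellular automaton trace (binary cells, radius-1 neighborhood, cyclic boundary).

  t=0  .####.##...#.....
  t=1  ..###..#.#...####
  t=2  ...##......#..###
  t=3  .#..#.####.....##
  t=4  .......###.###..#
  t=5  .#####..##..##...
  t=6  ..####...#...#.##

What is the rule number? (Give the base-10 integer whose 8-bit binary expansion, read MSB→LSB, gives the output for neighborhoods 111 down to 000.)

  nb ###: next=#  (t=0,i=2, bit7=1)
  nb ##.: next=#  (t=0,i=4, bit6=1)
  nb #.#: next=.  (t=0,i=5, bit5=0)
  nb #..: next=.  (t=0,i=8, bit4=0)
  nb .##: next=.  (t=0,i=1, bit3=0)
  nb .#.: next=.  (t=0,i=11, bit2=0)
  nb ..#: next=.  (t=0,i=0, bit1=0)
  nb ...: next=#  (t=0,i=9, bit0=1)
  bits 11000001 = 193

193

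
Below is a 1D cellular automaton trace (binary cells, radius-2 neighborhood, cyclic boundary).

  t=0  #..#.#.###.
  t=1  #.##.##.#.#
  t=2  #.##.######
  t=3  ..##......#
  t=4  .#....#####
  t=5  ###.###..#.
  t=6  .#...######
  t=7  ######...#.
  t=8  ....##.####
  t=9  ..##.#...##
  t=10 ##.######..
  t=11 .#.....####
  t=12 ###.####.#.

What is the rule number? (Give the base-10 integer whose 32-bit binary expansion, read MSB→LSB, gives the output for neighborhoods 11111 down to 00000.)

  [31] ##### => .  t=2,i=7
  [30] ####. => #  t=2,i=10
  [29] ###.# => .  t=0,i=9
  [28] ###.. => #  t=5,i=6
  [27] ##.## => .  t=1,i=1
  [26] ##.#. => #  t=0,i=10
  [25] ##..# => #  t=5,i=7
  [24] ##... => .  t=3,i=4
  [23] #.### => .  t=0,i=7
  [22] #.##. => #  t=1,i=2
  [21] #.#.# => #  t=0,i=5
  [20] #.#.. => #  t=0,i=0
  [19] #..## => #  t=3,i=1
  [18] #..#. => #  t=0,i=2
  [17] #...# => #  t=6,i=3
  [16] #.... => .  t=3,i=5
  [15] .#### => .  t=2,i=6
  [14] .###. => #  t=0,i=8
  [13] .##.# => #  t=1,i=0
  [12] .##.. => .  t=3,i=3
  [11] .#.## => #  t=0,i=6
  [10] .#.#. => .  t=0,i=4
  [9] .#..# => .  t=0,i=1
  [8] .#... => #  t=4,i=2
  [7] ..### => #  t=4,i=6
  [6] ..##. => .  t=3,i=2
  [5] ..#.# => #  t=0,i=3
  [4] ..#.. => #  t=3,i=10
  [3] ...## => #  t=4,i=5
  [2] ...#. => #  t=3,i=9
  [1] ....# => #  t=3,i=8
  [0] ..... => #  t=3,i=6
  bits 01010110011111100110100110111111 = 1451125183

1451125183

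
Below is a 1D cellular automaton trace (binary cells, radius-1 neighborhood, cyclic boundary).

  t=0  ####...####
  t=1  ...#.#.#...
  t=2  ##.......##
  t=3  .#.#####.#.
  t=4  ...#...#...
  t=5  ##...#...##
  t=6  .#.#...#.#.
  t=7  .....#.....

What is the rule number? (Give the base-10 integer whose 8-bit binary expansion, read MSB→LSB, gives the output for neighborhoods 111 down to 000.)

73

  nb ###: next=.  (t=0,i=0, bit7=0)
  nb ##.: next=#  (t=0,i=3, bit6=1)
  nb #.#: next=.  (t=1,i=4, bit5=0)
  nb #..: next=.  (t=0,i=4, bit4=0)
  nb .##: next=#  (t=0,i=7, bit3=1)
  nb .#.: next=.  (t=1,i=3, bit2=0)
  nb ..#: next=.  (t=0,i=6, bit1=0)
  nb ...: next=#  (t=0,i=5, bit0=1)
  bits 01001001 = 73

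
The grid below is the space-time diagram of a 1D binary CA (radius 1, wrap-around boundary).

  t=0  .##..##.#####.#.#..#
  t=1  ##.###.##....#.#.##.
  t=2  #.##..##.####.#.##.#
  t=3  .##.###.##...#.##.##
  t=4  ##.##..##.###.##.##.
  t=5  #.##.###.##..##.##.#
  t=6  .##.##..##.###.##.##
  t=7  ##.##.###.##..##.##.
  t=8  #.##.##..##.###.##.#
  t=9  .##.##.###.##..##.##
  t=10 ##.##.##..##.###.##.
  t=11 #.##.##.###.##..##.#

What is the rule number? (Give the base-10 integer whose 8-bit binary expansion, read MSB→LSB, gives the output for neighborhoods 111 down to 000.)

59

  nb ###: next=.  (t=0,i=9, bit7=0)
  nb ##.: next=.  (t=0,i=2, bit6=0)
  nb #.#: next=#  (t=0,i=0, bit5=1)
  nb #..: next=#  (t=0,i=3, bit4=1)
  nb .##: next=#  (t=0,i=1, bit3=1)
  nb .#.: next=.  (t=0,i=14, bit2=0)
  nb ..#: next=#  (t=0,i=4, bit1=1)
  nb ...: next=#  (t=1,i=10, bit0=1)
  bits 00111011 = 59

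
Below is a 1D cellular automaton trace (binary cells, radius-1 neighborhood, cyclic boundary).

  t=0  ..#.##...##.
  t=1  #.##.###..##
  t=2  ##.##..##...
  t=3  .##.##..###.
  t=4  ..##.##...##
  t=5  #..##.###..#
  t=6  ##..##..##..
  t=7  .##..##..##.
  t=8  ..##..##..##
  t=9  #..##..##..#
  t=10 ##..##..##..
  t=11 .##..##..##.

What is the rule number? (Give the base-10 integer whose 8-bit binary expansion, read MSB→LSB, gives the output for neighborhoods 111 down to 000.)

  nb ###: next=.  (t=1,i=6, bit7=0)
  nb ##.: next=#  (t=0,i=5, bit6=1)
  nb #.#: next=#  (t=0,i=3, bit5=1)
  nb #..: next=#  (t=0,i=6, bit4=1)
  nb .##: next=.  (t=0,i=4, bit3=0)
  nb .#.: next=#  (t=0,i=2, bit2=1)
  nb ..#: next=.  (t=0,i=1, bit1=0)
  nb ...: next=#  (t=0,i=0, bit0=1)
  bits 01110101 = 117

117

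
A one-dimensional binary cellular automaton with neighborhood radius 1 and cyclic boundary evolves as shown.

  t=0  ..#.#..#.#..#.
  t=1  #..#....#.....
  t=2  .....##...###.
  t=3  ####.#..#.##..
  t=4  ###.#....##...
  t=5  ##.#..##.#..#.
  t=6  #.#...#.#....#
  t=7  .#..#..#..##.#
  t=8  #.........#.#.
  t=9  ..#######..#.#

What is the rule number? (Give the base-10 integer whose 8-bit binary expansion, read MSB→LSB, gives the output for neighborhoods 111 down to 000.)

  ###|#  b7=1 t=2,i=11
  ##.|.  b6=0 t=2,i=6
  #.#|#  b5=1 t=0,i=3
  #..|.  b4=0 t=0,i=5
  .##|#  b3=1 t=2,i=5
  .#.|.  b2=0 t=0,i=2
  ..#|.  b1=0 t=0,i=1
  ...|#  b0=1 t=0,i=0
  bits 10101001 = 169

169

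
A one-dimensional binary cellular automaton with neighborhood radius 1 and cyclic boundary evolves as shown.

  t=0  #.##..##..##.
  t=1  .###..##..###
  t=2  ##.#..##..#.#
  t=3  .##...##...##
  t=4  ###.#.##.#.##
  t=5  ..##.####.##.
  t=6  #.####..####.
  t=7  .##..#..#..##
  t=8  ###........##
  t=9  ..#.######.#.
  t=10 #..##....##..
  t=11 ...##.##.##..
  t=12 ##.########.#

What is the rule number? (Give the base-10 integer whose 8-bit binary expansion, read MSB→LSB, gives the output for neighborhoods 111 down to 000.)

  ###|.  b7=0 t=1,i=2
  ##.|#  b6=1 t=0,i=3
  #.#|#  b5=1 t=0,i=1
  #..|.  b4=0 t=0,i=4
  .##|#  b3=1 t=0,i=2
  .#.|.  b2=0 t=0,i=0
  ..#|.  b1=0 t=0,i=5
  ...|#  b0=1 t=3,i=4
  bits 01101001 = 105

105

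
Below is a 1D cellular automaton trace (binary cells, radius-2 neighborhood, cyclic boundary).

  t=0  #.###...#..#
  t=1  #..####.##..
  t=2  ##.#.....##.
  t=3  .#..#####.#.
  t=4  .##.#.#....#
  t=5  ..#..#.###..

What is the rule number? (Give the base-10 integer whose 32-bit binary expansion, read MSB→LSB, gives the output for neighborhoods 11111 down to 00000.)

2466477979

  [31] ##### => #  t=3,i=6
  [30] ####. => .  t=1,i=5
  [29] ###.# => .  t=1,i=6
  [28] ###.. => #  t=0,i=4
  [27] ##.## => .  t=0,i=1
  [26] ##.#. => .  t=2,i=2
  [25] ##..# => #  t=1,i=10
  [24] ##... => #  t=0,i=5
  [23] #.### => .  t=0,i=2
  [22] #.##. => .  t=1,i=8
  [21] #.#.# => .  t=4,i=4
  [20] #.#.. => .  t=2,i=3
  [19] #..## => .  t=0,i=10
  [18] #..#. => .  t=1,i=11
  [17] #...# => #  t=0,i=6
  [16] #.... => #  t=2,i=5
  [15] .#### => .  t=1,i=4
  [14] .###. => #  t=0,i=3
  [13] .##.# => #  t=0,i=0
  [12] .##.. => #  t=1,i=9
  [11] .#.## => .  t=4,i=0
  [10] .#.#. => #  t=4,i=5
  [9] .#..# => #  t=0,i=9
  [8] .#... => #  t=2,i=4
  [7] ..### => #  t=1,i=3
  [6] ..##. => .  t=0,i=11
  [5] ..#.# => .  t=4,i=11
  [4] ..#.. => #  t=0,i=8
  [3] ...## => #  t=2,i=8
  [2] ...#. => .  t=0,i=7
  [1] ....# => #  t=2,i=7
  [0] ..... => #  t=2,i=6
  bits 10010011000000110111011110011011 = 2466477979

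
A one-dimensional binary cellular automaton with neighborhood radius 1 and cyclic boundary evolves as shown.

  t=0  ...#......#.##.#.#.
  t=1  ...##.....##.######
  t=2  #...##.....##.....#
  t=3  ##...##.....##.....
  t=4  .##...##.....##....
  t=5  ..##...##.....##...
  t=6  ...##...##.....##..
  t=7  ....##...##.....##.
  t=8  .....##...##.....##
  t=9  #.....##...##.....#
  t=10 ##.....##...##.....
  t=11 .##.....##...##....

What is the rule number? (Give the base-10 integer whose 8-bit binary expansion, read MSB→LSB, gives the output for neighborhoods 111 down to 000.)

  ### -> .   bit 7 = 0  t=1,i=14
  ##. -> #   bit 6 = 1  t=0,i=13
  #.# -> #   bit 5 = 1  t=0,i=11
  #.. -> #   bit 4 = 1  t=0,i=4
  .## -> .   bit 3 = 0  t=0,i=12
  .#. -> #   bit 2 = 1  t=0,i=3
  ..# -> .   bit 1 = 0  t=0,i=2
  ... -> .   bit 0 = 0  t=0,i=0
  bits 01110100 = 116

116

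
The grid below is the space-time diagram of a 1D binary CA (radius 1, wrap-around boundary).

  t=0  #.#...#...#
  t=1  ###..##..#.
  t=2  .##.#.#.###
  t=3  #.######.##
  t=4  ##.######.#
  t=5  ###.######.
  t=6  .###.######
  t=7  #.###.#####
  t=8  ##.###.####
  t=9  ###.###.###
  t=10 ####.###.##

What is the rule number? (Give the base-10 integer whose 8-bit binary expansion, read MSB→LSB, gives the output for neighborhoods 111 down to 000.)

230

  ### -> #   bit 7 = 1  t=1,i=1
  ##. -> #   bit 6 = 1  t=0,i=0
  #.# -> #   bit 5 = 1  t=0,i=1
  #.. -> .   bit 4 = 0  t=0,i=3
  .## -> .   bit 3 = 0  t=0,i=10
  .#. -> #   bit 2 = 1  t=0,i=2
  ..# -> #   bit 1 = 1  t=0,i=5
  ... -> .   bit 0 = 0  t=0,i=4
  bits 11100110 = 230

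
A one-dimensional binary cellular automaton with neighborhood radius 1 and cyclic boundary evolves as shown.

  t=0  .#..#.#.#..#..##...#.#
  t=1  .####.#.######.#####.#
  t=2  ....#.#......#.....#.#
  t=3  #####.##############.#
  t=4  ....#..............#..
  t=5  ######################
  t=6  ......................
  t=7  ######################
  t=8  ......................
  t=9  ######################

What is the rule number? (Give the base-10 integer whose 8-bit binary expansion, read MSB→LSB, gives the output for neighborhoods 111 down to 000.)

  [7] ### => .  t=1,i=2
  [6] ##. => #  t=0,i=15
  [5] #.# => .  t=0,i=0
  [4] #.. => #  t=0,i=2
  [3] .## => .  t=0,i=14
  [2] .#. => #  t=0,i=1
  [1] ..# => #  t=0,i=3
  [0] ... => #  t=0,i=17
  bits 01010111 = 87

87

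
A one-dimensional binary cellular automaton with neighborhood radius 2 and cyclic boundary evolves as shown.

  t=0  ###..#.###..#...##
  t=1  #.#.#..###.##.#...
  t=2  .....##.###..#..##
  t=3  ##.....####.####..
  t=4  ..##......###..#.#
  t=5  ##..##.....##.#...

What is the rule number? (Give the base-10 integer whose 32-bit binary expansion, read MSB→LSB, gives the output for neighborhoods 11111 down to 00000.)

3180282388

  ##### -> #   bit 31 = 1  t=0,i=0
  ####. -> .   bit 30 = 0  t=0,i=1
  ###.# -> #   bit 29 = 1  t=1,i=9
  ###.. -> #   bit 28 = 1  t=0,i=2
  ##.## -> #   bit 27 = 1  t=1,i=10
  ##.#. -> #   bit 26 = 1  t=1,i=13
  ##..# -> .   bit 25 = 0  t=0,i=3
  ##... -> #   bit 24 = 1  t=2,i=0
  #.### -> #   bit 23 = 1  t=0,i=7
  #.##. -> .   bit 22 = 0  t=1,i=11
  #.#.# -> .   bit 21 = 0  t=1,i=2
  #.#.. -> .   bit 20 = 0  t=1,i=4
  #..## -> #   bit 19 = 1  t=1,i=6
  #..#. -> #   bit 18 = 1  t=0,i=4
  #...# -> #   bit 17 = 1  t=0,i=14
  #.... -> #   bit 16 = 1  t=2,i=1
  .#### -> .   bit 15 = 0  t=0,i=17
  .###. -> #   bit 14 = 1  t=0,i=8
  .##.# -> .   bit 13 = 0  t=1,i=12
  .##.. -> .   bit 12 = 0  t=2,i=17
  .#.## -> .   bit 11 = 0  t=0,i=6
  .#.#. -> .   bit 10 = 0  t=1,i=1
  .#..# -> #   bit 9 = 1  t=1,i=5
  .#... -> .   bit 8 = 0  t=0,i=13
  ..### -> .   bit 7 = 0  t=0,i=16
  ..##. -> .   bit 6 = 0  t=2,i=5
  ..#.# -> .   bit 5 = 0  t=0,i=5
  ..#.. -> #   bit 4 = 1  t=0,i=12
  ...## -> .   bit 3 = 0  t=0,i=15
  ...#. -> #   bit 2 = 1  t=1,i=17
  ....# -> .   bit 1 = 0  t=2,i=3
  ..... -> .   bit 0 = 0  t=2,i=2
  bits 10111101100011110100001000010100 = 3180282388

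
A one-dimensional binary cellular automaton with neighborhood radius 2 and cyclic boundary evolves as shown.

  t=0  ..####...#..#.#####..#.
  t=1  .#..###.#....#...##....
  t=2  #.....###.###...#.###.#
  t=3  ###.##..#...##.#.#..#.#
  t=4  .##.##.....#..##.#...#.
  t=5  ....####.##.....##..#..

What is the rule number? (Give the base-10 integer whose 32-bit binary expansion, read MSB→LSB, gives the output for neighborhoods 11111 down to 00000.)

  #####|.  b31=0 t=0,i=16
  ####.|#  b30=1 t=0,i=4
  ###.#|#  b29=1 t=1,i=6
  ###..|#  b28=1 t=0,i=5
  ##.##|.  b27=0 t=2,i=9
  ##.#.|#  b26=1 t=1,i=7
  ##..#|.  b25=0 t=0,i=19
  ##...|#  b24=1 t=0,i=6
  #.###|.  b23=0 t=0,i=14
  #.##.|#  b22=1 t=2,i=22
  #.#.#|#  b21=1 t=3,i=15
  #.#..|#  b20=1 t=1,i=8
  #..##|.  b19=0 t=1,i=3
  #..#.|.  b18=0 t=0,i=11
  #...#|.  b17=0 t=0,i=0
  #....|#  b16=1 t=1,i=10
  .####|.  b15=0 t=0,i=3
  .###.|.  b14=0 t=1,i=5
  .##.#|.  b13=0 t=3,i=13
  .##..|#  b12=1 t=1,i=18
  .#.##|#  b11=1 t=0,i=13
  .#.#.|.  b10=0 t=3,i=16
  .#..#|.  b9=0 t=0,i=10
  .#...|.  b8=0 t=0,i=22
  ..###|.  b7=0 t=0,i=2
  ..##.|.  b6=0 t=1,i=17
  ..#.#|.  b5=0 t=0,i=12
  ..#..|.  b4=0 t=0,i=9
  ...##|#  b3=1 t=0,i=1
  ...#.|#  b2=1 t=0,i=8
  ....#|#  b1=1 t=1,i=11
  .....|.  b0=0 t=1,i=21
  bits 01110101011100010001100000001110 = 1970345998

1970345998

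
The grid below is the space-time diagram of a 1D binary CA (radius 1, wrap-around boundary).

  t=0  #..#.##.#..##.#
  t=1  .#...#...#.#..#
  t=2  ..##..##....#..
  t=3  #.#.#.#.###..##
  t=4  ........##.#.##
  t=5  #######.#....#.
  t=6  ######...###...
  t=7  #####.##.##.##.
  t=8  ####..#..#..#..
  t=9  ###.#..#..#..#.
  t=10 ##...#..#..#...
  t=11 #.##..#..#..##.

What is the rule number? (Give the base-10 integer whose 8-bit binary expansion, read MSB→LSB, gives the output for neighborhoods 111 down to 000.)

153

  [7] ### => #  t=3,i=9
  [6] ##. => .  t=0,i=0
  [5] #.# => .  t=0,i=4
  [4] #.. => #  t=0,i=1
  [3] .## => #  t=0,i=5
  [2] .#. => .  t=0,i=3
  [1] ..# => .  t=0,i=2
  [0] ... => #  t=1,i=3
  bits 10011001 = 153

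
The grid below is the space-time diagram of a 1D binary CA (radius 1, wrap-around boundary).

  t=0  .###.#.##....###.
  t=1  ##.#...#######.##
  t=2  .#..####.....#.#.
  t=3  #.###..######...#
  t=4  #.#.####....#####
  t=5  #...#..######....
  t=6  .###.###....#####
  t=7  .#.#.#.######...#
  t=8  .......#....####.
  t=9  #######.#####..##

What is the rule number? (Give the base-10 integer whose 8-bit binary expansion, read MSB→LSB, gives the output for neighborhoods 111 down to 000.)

91

  nb ###: next=.  (t=0,i=2, bit7=0)
  nb ##.: next=#  (t=0,i=3, bit6=1)
  nb #.#: next=.  (t=0,i=4, bit5=0)
  nb #..: next=#  (t=0,i=9, bit4=1)
  nb .##: next=#  (t=0,i=1, bit3=1)
  nb .#.: next=.  (t=0,i=5, bit2=0)
  nb ..#: next=#  (t=0,i=0, bit1=1)
  nb ...: next=#  (t=0,i=10, bit0=1)
  bits 01011011 = 91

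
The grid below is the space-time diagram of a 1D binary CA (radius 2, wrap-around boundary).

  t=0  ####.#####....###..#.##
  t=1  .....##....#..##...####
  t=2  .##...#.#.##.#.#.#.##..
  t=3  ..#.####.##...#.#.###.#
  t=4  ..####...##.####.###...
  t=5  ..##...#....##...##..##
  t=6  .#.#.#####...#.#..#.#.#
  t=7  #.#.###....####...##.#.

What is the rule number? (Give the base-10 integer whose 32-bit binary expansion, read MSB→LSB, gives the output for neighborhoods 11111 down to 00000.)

  #####|.  b31=0 t=0,i=0
  ####.|.  b30=0 t=0,i=2
  ###.#|.  b29=0 t=0,i=3
  ###..|.  b28=0 t=0,i=9
  ##.##|.  b27=0 t=0,i=4
  ##.#.|.  b26=0 t=2,i=12
  ##..#|.  b25=0 t=0,i=17
  ##...|.  b24=0 t=0,i=10
  #.###|#  b23=1 t=0,i=5
  #.##.|#  b22=1 t=2,i=10
  #.#.#|.  b21=0 t=2,i=8
  #.#..|.  b20=0 t=3,i=22
  #..##|#  b19=1 t=1,i=13
  #..#.|.  b18=0 t=0,i=18
  #...#|#  b17=1 t=1,i=17
  #....|#  b16=1 t=0,i=11
  .####|#  b15=1 t=0,i=6
  .###.|#  b14=1 t=0,i=15
  .##.#|.  b13=0 t=2,i=11
  .##..|#  b12=1 t=1,i=6
  .#.##|#  b11=1 t=0,i=20
  .#.#.|#  b10=1 t=2,i=7
  .#..#|.  b9=0 t=1,i=12
  .#...|#  b8=1 t=5,i=8
  ..###|#  b7=1 t=0,i=14
  ..##.|.  b6=0 t=1,i=5
  ..#.#|#  b5=1 t=0,i=19
  ..#..|#  b4=1 t=1,i=11
  ...##|.  b3=0 t=0,i=13
  ...#.|#  b2=1 t=1,i=10
  ....#|.  b1=0 t=0,i=12
  .....|#  b0=1 t=1,i=2
  bits 00000000110010111101110110110101 = 13360565

13360565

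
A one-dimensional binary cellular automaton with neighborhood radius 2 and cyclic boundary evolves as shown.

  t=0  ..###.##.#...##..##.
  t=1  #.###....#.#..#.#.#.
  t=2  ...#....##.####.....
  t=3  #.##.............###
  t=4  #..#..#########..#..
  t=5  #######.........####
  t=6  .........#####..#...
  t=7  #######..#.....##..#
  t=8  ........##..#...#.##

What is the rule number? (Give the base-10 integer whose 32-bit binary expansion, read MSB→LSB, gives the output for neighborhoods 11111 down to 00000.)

538858165

  nb #####: next=.  (t=4,i=8, bit31=0)
  nb ####.: next=.  (t=2,i=13, bit30=0)
  nb ###.#: next=#  (t=0,i=4, bit29=1)
  nb ###..: next=.  (t=1,i=4, bit28=0)
  nb ##.##: next=.  (t=0,i=5, bit27=0)
  nb ##.#.: next=.  (t=0,i=8, bit26=0)
  nb ##..#: next=.  (t=0,i=15, bit25=0)
  nb ##...: next=.  (t=0,i=19, bit24=0)
  nb #.###: next=.  (t=1,i=2, bit23=0)
  nb #.##.: next=.  (t=0,i=6, bit22=0)
  nb #.#.#: next=.  (t=1,i=0, bit21=0)
  nb #.#..: next=#  (t=0,i=9, bit20=1)
  nb #..##: next=#  (t=0,i=16, bit19=1)
  nb #..#.: next=#  (t=1,i=13, bit18=1)
  nb #...#: next=#  (t=0,i=0, bit17=1)
  nb #....: next=.  (t=1,i=6, bit16=0)
  nb .####: next=.  (t=2,i=12, bit15=0)
  nb .###.: next=#  (t=0,i=3, bit14=1)
  nb .##.#: next=.  (t=0,i=7, bit13=0)
  nb .##..: next=#  (t=0,i=14, bit12=1)
  nb .#.##: next=.  (t=1,i=1, bit11=0)
  nb .#.#.: next=.  (t=1,i=10, bit10=0)
  nb .#..#: next=#  (t=1,i=12, bit9=1)
  nb .#...: next=.  (t=0,i=10, bit8=0)
  nb ..###: next=#  (t=0,i=2, bit7=1)
  nb ..##.: next=.  (t=0,i=13, bit6=0)
  nb ..#.#: next=#  (t=1,i=9, bit5=1)
  nb ..#..: next=#  (t=2,i=3, bit4=1)
  nb ...##: next=.  (t=0,i=1, bit3=0)
  nb ...#.: next=#  (t=1,i=8, bit2=1)
  nb ....#: next=.  (t=1,i=7, bit1=0)
  nb .....: next=#  (t=2,i=0, bit0=1)
  bits 00100000000111100101001010110101 = 538858165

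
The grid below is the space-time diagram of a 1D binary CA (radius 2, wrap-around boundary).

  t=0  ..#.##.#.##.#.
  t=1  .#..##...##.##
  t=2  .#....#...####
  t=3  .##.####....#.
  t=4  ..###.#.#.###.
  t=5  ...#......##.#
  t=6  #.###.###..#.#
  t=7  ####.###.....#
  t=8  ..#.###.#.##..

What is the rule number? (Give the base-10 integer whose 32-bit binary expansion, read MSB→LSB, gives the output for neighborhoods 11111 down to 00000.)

1238393111

  ##### -> .   bit 31 = 0  t=7,i=1
  ####. -> #   bit 30 = 1  t=2,i=12
  ###.# -> .   bit 29 = 0  t=2,i=13
  ###.. -> .   bit 28 = 0  t=3,i=7
  ##.## -> #   bit 27 = 1  t=1,i=11
  ##.#. -> .   bit 26 = 0  t=0,i=6
  ##..# -> .   bit 25 = 0  t=6,i=9
  ##... -> #   bit 24 = 1  t=1,i=6
  #.### -> #   bit 23 = 1  t=3,i=4
  #.##. -> #   bit 22 = 1  t=0,i=4
  #.#.# -> .   bit 21 = 0  t=0,i=7
  #.#.. -> #   bit 20 = 1  t=0,i=12
  #..## -> .   bit 19 = 0  t=1,i=3
  #..#. -> .   bit 18 = 0  t=6,i=10
  #...# -> .   bit 17 = 0  t=0,i=0
  #.... -> .   bit 16 = 0  t=2,i=3
  .#### -> .   bit 15 = 0  t=2,i=11
  .###. -> #   bit 14 = 1  t=4,i=3
  .##.# -> #   bit 13 = 1  t=0,i=5
  .##.. -> .   bit 12 = 0  t=1,i=5
  .#.## -> .   bit 11 = 0  t=0,i=3
  .#.#. -> .   bit 10 = 0  t=4,i=7
  .#..# -> .   bit 9 = 0  t=1,i=2
  .#... -> #   bit 8 = 1  t=0,i=13
  ..### -> .   bit 7 = 0  t=2,i=10
  ..##. -> .   bit 6 = 0  t=1,i=4
  ..#.# -> .   bit 5 = 0  t=0,i=2
  ..#.. -> #   bit 4 = 1  t=2,i=6
  ...## -> .   bit 3 = 0  t=1,i=8
  ...#. -> #   bit 2 = 1  t=0,i=1
  ....# -> #   bit 1 = 1  t=2,i=4
  ..... -> #   bit 0 = 1  t=5,i=6
  bits 01001001110100000110000100010111 = 1238393111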